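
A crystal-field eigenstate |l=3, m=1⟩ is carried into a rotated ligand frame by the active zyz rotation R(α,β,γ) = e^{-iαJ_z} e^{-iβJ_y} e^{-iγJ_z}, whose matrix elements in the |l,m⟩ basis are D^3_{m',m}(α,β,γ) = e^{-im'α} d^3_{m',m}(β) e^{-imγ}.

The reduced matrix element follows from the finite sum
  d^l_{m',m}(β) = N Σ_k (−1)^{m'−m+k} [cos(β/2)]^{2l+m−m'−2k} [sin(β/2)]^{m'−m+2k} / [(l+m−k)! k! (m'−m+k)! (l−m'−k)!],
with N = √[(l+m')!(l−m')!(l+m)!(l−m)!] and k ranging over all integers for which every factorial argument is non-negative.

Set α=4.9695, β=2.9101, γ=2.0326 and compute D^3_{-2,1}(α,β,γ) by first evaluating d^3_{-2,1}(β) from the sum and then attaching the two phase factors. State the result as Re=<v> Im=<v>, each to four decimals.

First d^3_{-2,1}(β=2.9101), then the phase factors e^{-i(-2)α} and e^{-i(1)γ}:
Half-angle: c=0.115488, s=0.993309. N=√(1·120·24·2)=75.894664
k: max(0,(1)−(-2))=3 … min(3+(1),3−(-2))=4
  k=3: (−1)^0·75.8947/(12)·0.1155^3·0.9933^3 = +0.009548
  k=4: (−1)^1·75.8947/(24)·0.1155^1·0.9933^5 = -0.353150
d^3_{-2,1}(2.9101) = +0.009548 -0.353150 = -0.343602
Phases: e^{-i·(-2)·4.9695}=-0.870676-0.491858i, e^{-i·(1)·2.0326}=-0.445564-0.895250i ⇒ D=+0.018003-0.343130i

Re=0.0180 Im=-0.3431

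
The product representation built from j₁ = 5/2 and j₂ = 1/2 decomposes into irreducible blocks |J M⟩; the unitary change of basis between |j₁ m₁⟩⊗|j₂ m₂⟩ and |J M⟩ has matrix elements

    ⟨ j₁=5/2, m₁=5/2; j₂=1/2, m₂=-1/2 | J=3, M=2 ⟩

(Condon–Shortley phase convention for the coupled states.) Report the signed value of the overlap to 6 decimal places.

triangle: 0!·5!·1!/7! = 120/5040
(j±m)!: 5!·0!·0!·1!·5!·1! = 14400
prefactor² = (2J+1)·Δ·N² = 2400
  k=0: +1/(0!·0!·0!·0!·5!·1!) = 1/120
Σ = 1/120  ⇒  CG² = 2400·(1/120)² = 1/6
CG = +√(1/6) = +0.408248

+0.408248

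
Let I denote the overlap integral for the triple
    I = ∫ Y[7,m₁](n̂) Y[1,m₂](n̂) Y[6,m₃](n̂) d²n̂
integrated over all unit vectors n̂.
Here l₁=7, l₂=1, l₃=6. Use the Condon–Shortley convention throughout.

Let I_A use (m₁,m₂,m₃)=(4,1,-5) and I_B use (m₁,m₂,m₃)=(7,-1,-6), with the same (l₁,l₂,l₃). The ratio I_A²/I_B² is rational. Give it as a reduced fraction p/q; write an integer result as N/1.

3/91

l's match ⇒ only the (l;m) 3-j factors differ between A and B.
A: triangle coeff Δ(7,1,6) = 1/1365; Σ_t [2,2]: t=2:+1/79833600 = 1/79833600; (3j)²=1/455 [(7 1 6; 4 1 -5)], sign=-1
B: triangle coeff Δ(7,1,6) = 1/1365; Σ_t [0,0]: t=0:+1/958003200 = 1/958003200; (3j)²=1/15 [(7 1 6; 7 -1 -6)], sign=+1
I_A²/I_B² = (1/455)/(1/15) = 3/91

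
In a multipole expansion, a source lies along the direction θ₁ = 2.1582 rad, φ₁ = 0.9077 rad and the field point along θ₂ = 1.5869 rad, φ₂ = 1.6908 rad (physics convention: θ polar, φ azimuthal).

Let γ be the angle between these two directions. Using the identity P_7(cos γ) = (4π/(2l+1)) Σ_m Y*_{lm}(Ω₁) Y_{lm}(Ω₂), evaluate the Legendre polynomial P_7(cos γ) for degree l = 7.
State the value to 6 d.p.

Addition theorem: P_7(cos γ) = (4π/15) Σ_m Y*_{lm}(Ω₁) Y_{lm}(Ω₂), m = −7…7:
  [-7]  conj(Y_{7,-7})(Ω₁) = (0.138095, 0.009782) ; Y_{7,-7}(Ω₂) = (0.372022, 0.333445) ; Δ = (0.048113, 0.049686)
  [-6]  conj(Y_{7,-6})(Ω₁) = (-0.230971, 0.256121) ; Y_{7,-6}(Ω₂) = (0.022633, -0.019851) ; Δ = (-0.000143, 0.010382)
  [-5]  conj(Y_{7,-5})(Ω₁) = (-0.075920, -0.432192) ; Y_{7,-5}(Ω₂) = (0.206357, 0.301619) ; Δ = (0.114691, -0.112085)
  [-4]  conj(Y_{7,-4})(Ω₁) = (0.171102, 0.091090) ; Y_{7,-4}(Ω₂) = (0.031394, -0.016345) ; Δ = (0.006860, 0.000063)
  [-3]  conj(Y_{7,-3})(Ω₁) = (0.220448, -0.098048) ; Y_{7,-3}(Ω₂) = (0.116211, 0.308731) ; Δ = (0.055889, 0.056665)
  [-2]  conj(Y_{7,-2})(Ω₁) = (-0.077045, 0.308671) ; Y_{7,-2}(Ω₂) = (0.036629, -0.008964) ; Δ = (-0.000055, 0.011997)
  [-1]  conj(Y_{7,-1})(Ω₁) = (0.071935, 0.092097) ; Y_{7,-1}(Ω₂) = (0.037961, 0.314815) ; Δ = (-0.026263, 0.026142)
  [+0]  conj(Y_{7,0})(Ω₁) = (-0.333203, -0.000000) ; Y_{7,0}(Ω₂) = (0.038396, 0.000000) ; Δ = (-0.012794, -0.000000)
  [+1]  conj(Y_{7,1})(Ω₁) = (-0.071935, 0.092097) ; Y_{7,1}(Ω₂) = (-0.037961, 0.314815) ; Δ = (-0.026263, -0.026142)
  [+2]  conj(Y_{7,2})(Ω₁) = (-0.077045, -0.308671) ; Y_{7,2}(Ω₂) = (0.036629, 0.008964) ; Δ = (-0.000055, -0.011997)
  [+3]  conj(Y_{7,3})(Ω₁) = (-0.220448, -0.098048) ; Y_{7,3}(Ω₂) = (-0.116211, 0.308731) ; Δ = (0.055889, -0.056665)
  [+4]  conj(Y_{7,4})(Ω₁) = (0.171102, -0.091090) ; Y_{7,4}(Ω₂) = (0.031394, 0.016345) ; Δ = (0.006860, -0.000063)
  [+5]  conj(Y_{7,5})(Ω₁) = (0.075920, -0.432192) ; Y_{7,5}(Ω₂) = (-0.206357, 0.301619) ; Δ = (0.114691, 0.112085)
  [+6]  conj(Y_{7,6})(Ω₁) = (-0.230971, -0.256121) ; Y_{7,6}(Ω₂) = (0.022633, 0.019851) ; Δ = (-0.000143, -0.010382)
  [+7]  conj(Y_{7,7})(Ω₁) = (-0.138095, 0.009782) ; Y_{7,7}(Ω₂) = (-0.372022, 0.333445) ; Δ = (0.048113, -0.049686)
Accumulated sum (0.385389, 0.000000); after 4π/(2l+1) scaling, (0.322863, 0.000000) ⇒ P_7 = 0.322863

0.322863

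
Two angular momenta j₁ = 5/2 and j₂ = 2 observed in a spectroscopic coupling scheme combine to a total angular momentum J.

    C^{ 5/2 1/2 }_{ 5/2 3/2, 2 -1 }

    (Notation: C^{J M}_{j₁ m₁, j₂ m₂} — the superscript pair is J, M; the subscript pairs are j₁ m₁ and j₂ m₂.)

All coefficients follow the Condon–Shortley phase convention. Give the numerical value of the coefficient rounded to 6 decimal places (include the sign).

+0.414039

√[6·2!3!2!/8! · 4!1!1!3!3!2!] = √(216/35)
  +(−1)^0/∏(0,2,1,1,2,1)! = 1/4  (running 1/4)
  +(−1)^1/∏(1,1,0,0,3,2)! = -1/12  (running 1/6)
⟨..|..⟩ = √(216/35)·(1/6) = +0.414039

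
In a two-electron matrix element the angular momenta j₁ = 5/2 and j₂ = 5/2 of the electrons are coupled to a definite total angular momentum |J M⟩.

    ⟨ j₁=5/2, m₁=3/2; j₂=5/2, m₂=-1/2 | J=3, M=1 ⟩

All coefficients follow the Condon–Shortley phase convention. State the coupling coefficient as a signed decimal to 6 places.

+0.182574  (= +√(1/30))

√[7·2!3!3!/9! · 4!1!2!3!4!2!] = √(96/5)
  +(−1)^0/∏(0,2,1,2,2,1)! = 1/8  (running 1/8)
  +(−1)^1/∏(1,1,0,1,3,2)! = -1/12  (running 1/24)
⟨..|..⟩ = √(96/5)·(1/24) = +0.182574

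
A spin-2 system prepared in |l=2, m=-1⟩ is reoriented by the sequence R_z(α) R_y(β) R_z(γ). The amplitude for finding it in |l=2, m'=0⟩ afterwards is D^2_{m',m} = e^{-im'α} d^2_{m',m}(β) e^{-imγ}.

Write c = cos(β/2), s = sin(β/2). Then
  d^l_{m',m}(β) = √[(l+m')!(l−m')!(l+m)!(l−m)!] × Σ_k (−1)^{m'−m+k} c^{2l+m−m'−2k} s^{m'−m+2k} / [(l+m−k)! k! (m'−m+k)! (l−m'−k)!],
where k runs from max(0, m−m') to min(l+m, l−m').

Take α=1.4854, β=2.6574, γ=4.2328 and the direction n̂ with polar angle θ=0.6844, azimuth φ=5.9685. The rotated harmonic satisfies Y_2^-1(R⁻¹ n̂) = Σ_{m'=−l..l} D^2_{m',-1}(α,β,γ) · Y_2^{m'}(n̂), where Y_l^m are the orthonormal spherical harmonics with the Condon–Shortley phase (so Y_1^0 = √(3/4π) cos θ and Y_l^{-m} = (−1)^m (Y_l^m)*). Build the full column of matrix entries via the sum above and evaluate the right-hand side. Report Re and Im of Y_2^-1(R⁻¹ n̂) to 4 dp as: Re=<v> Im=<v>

Need the full column D^2_{m',-1} for m'=−2..2 at α=1.4854, β=2.6574, γ=4.2328.
cos(β/2)=0.239738, sin(β/2)=0.970838
d^2_{-2,-1}: single k=1 term ⇒ +0.026754;  D = +0.016199+0.021292i
d^2_{-1,-1}: k∈[0..1] ⇒ +0.003303 -0.162513 = -0.159210;  D = -0.134468+0.085242i
d^2_{0,-1}: k∈[0..1] ⇒ -0.032767 +0.537345 = +0.504578;  D = -0.232819-0.447654i
d^2_{1,-1}: k∈[0..1] ⇒ +0.162513 -0.888354 = -0.725841;  D = +0.670174-0.278769i
d^2_{2,-1}: single k=0 term ⇒ -0.438740;  D = -0.133338-0.417988i
Y_2^{m'}(θ=0.6844,φ=5.9685) and Σ D·Y over m':
  (+0.0162+0.0213i)·(+0.1248+0.0909i)  (-0.1345+0.0852i)·(+0.3598+0.1171i)  (-0.2328-0.4477i)·(+0.2526+0.0000i)  (+0.6702-0.2788i)·(-0.3598+0.1171i)  (-0.1333-0.4180i)·(+0.1248-0.0909i)
Y_2^-1(R⁻¹ n̂) = -0.380227+0.044728i

Re=-0.3802 Im=0.0447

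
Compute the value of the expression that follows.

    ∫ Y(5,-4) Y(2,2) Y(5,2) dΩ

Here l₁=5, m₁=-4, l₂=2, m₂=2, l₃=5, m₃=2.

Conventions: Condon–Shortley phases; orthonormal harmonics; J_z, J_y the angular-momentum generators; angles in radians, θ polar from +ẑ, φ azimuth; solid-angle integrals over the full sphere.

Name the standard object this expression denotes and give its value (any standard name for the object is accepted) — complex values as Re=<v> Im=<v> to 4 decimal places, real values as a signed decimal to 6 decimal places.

This is a Gaunt coefficient — the integral of a triple product of spherical harmonics over the sphere.
Rules hold: Σm=0, L=12 even, 3≤5≤7.
N = 11·5·11 = 605
Δ = 2!·8!·2!/13! = 1/38610
Racah Σ t=0..2: t=0:+1/2880 t=1:−1/576 t=2:+1/2880 = -1/960
⇒ 3j(5 2 5; 0 0 0)² = 10/429, sgn +1
Racah Σ t=2..2: t=2:+1/20160 = 1/20160
⇒ 3j(5 2 5; -4 2 2)² = 12/715, sgn -1
4πI² = N·(3j₀)²·(3jₘ)² = 40/169
I = -1·√(0.236686/4π) = -0.13724032

Gaunt coefficient, -0.137240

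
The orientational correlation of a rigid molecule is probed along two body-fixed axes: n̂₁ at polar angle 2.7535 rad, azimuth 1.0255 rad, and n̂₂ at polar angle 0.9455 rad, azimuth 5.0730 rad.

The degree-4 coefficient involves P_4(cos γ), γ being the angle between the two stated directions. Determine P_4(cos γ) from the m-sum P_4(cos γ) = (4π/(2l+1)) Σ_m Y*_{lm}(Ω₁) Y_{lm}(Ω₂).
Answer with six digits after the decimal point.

Summing Y*_{l m}(θ₁,φ₁)·Y_{l m}(θ₂,φ₂) over m ∈ [−4, 4]; prefactor 4π/(2·4+1) = 1.396263:
  m=-4: Y*=(-0.005202, -0.007436)  Y=(0.024479, -0.189667)  product (-0.001538, 0.000805)
  m=-3: Y*=(0.062653, -0.004084)  Y=(-0.344742, -0.183422)  product (-0.022348, -0.010084)
  m=-2: Y*=(-0.110598, 0.212333)  Y=(-0.230938, 0.203048)  product (-0.017573, -0.071492)
  m=-1: Y*=(-0.257644, -0.424698)  Y=(-0.047664, -0.126396)  product (-0.041400, 0.052808)
  m=+0: Y*=(0.316255, -0.000000)  Y=(-0.335341, 0.000000)  product (-0.106053, 0.000000)
  m=+1: Y*=(0.257644, -0.424698)  Y=(0.047664, -0.126396)  product (-0.041400, -0.052808)
  m=+2: Y*=(-0.110598, -0.212333)  Y=(-0.230938, -0.203048)  product (-0.017573, 0.071492)
  m=+3: Y*=(-0.062653, -0.004084)  Y=(0.344742, -0.183422)  product (-0.022348, 0.010084)
  m=+4: Y*=(-0.005202, 0.007436)  Y=(0.024479, 0.189667)  product (-0.001538, -0.000805)
Total Σ_m = (-0.271770, -0.000000). Multiply by 1.396263: (-0.379463, -0.000000). P_4(cos γ) = -0.379463

-0.379463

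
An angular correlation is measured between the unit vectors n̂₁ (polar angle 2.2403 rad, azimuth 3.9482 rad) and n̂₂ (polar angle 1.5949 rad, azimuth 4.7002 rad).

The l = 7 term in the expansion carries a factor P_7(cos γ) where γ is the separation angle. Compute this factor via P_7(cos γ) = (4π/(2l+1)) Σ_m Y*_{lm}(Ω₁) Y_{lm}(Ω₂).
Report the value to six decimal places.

Addition theorem: P_7(cos γ) = (4π/15) Σ_m Y*_{lm}(Ω₁) Y_{lm}(Ω₂), m = −7…7:
  term(m=-7) = 0.02384 + 0.03874j   from Y*(Ω₁)=-0.07327 + 0.05421j, Y(Ω₂)=0.04253 - 0.49721j
  term(m=-6) = -0.00242 + 0.01191j   from Y*(Ω₁)=-0.03425 + 0.26772j, Y(Ω₂)=0.04489 + 0.00329j
  term(m=-5) = 0.12913 - 0.09188j   from Y*(Ω₁)=0.27383 + 0.33907j, Y(Ω₂)=0.02215 - 0.36295j
  term(m=-4) = 0.01810 + 0.00243j   from Y*(Ω₁)=0.34429 + 0.02928j, Y(Ω₂)=0.05280 + 0.00258j
  term(m=-3) = 0.01334 + 0.01633j   from Y*(Ω₁)=-0.04835 + 0.04256j, Y(Ω₂)=0.01197 - 0.32716j
  term(m=-2) = -0.00138 + 0.02063j   from Y*(Ω₁)=-0.01558 + 0.36706j, Y(Ω₂)=0.05627 + 0.00137j
  term(m=-1) = 0.02210 - 0.02067j   from Y*(Ω₁)=0.06663 + 0.06952j, Y(Ω₂)=0.00383 - 0.31426j
  term(m=+0) = -0.01951 + 0.00000j   from Y*(Ω₁)=-0.34040 + 0.00000j, Y(Ω₂)=0.05730 + 0.00000j
  term(m=+1) = 0.02210 + 0.02067j   from Y*(Ω₁)=-0.06663 + 0.06952j, Y(Ω₂)=-0.00383 - 0.31426j
  term(m=+2) = -0.00138 - 0.02063j   from Y*(Ω₁)=-0.01558 - 0.36706j, Y(Ω₂)=0.05627 - 0.00137j
  term(m=+3) = 0.01334 - 0.01633j   from Y*(Ω₁)=0.04835 + 0.04256j, Y(Ω₂)=-0.01197 - 0.32716j
  term(m=+4) = 0.01810 - 0.00243j   from Y*(Ω₁)=0.34429 - 0.02928j, Y(Ω₂)=0.05280 - 0.00258j
  term(m=+5) = 0.12913 + 0.09188j   from Y*(Ω₁)=-0.27383 + 0.33907j, Y(Ω₂)=-0.02215 - 0.36295j
  term(m=+6) = -0.00242 - 0.01191j   from Y*(Ω₁)=-0.03425 - 0.26772j, Y(Ω₂)=0.04489 - 0.00329j
  term(m=+7) = 0.02384 - 0.03874j   from Y*(Ω₁)=0.07327 + 0.05421j, Y(Ω₂)=-0.04253 - 0.49721j
Accumulated sum 0.38593 + 0.00000j; after 4π/(2l+1) scaling, 0.32332 + 0.00000j ⇒ P_7 = 0.323319

0.323319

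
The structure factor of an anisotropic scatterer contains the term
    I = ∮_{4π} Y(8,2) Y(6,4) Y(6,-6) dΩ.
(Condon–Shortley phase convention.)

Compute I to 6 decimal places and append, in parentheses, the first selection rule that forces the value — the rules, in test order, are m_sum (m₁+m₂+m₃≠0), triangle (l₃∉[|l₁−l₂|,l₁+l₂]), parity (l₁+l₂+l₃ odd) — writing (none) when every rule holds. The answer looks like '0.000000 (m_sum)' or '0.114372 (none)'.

Checks pass: Σm=0; 20 even; l₃=6∈[2,14].
(2·8+1)(2·6+1)(2·6+1) = 2873
Δ: 8! 8! 4! / 21! → 1/1309458150
sum: t=2:+1/49766400 t=3:−1/3110400 t=4:+1/1327104 t=5:−1/3110400 t=6:+1/49766400 = 1/6635520
3j²(8 6 6; 0 0 0) = Δ·Π!·Σ² = 350/46189  (sign +1)
sum: t=6:+1/1393459200 = 1/1393459200
3j²(8 6 6; 2 4 -6) = Δ·Π!·Σ² = 15/4199  (sign +1)
combine: 4πI² = 2873·350/46189·15/4199 = 5250/67507
take √, sign +1: I = 0.07866840
No selection rule forces the value: the integral is nonzero (none).

0.078668 (none)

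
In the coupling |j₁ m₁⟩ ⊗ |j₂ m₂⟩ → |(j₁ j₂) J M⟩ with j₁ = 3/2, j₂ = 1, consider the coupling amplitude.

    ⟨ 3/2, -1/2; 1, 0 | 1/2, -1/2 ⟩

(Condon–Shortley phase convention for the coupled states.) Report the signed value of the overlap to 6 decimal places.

√[2·2!1!0!/4! · 1!2!1!1!0!1!] = √(1/3)
  +(−1)^1/∏(1,1,1,0,0,0)! = -1  (running -1)
⟨..|..⟩ = √(1/3)·(-1) = -0.577350

-0.577350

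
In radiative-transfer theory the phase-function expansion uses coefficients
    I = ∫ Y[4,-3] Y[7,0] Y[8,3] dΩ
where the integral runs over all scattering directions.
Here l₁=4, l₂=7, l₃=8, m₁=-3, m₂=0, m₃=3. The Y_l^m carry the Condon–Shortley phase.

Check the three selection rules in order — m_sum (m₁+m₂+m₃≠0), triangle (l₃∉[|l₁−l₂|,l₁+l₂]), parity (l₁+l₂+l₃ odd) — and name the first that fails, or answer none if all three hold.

parity

azimuthal sum: -3 + 0 + 3 = 0  ✓
3 ≤ 8 ≤ 11 (triangle on l)  ✓
L = 4 + 7 + 8 = 19 (odd)  ✗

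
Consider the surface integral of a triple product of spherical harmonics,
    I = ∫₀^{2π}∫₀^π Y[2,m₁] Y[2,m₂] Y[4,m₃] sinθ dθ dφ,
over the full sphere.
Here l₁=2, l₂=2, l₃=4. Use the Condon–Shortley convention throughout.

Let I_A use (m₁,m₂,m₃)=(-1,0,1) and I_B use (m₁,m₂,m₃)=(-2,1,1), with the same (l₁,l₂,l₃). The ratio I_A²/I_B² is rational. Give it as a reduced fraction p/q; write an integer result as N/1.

6/1

Same 2,2,4: normalisation and zero-m 3j drop out of the ratio.
A: Δ: 0! 4! 4! / 9! → 1/630; sum: t=0:+1/24 = 1/24; 3j²(2 2 4; -1 0 1) = Δ·Π!·Σ² = 1/21  (sign -1)
B: Δ: 0! 4! 4! / 9! → 1/630; sum: t=0:+1/144 = 1/144; 3j²(2 2 4; -2 1 1) = Δ·Π!·Σ² = 1/126  (sign -1)
I_A²/I_B² = (1/21)/(1/126) = 6/1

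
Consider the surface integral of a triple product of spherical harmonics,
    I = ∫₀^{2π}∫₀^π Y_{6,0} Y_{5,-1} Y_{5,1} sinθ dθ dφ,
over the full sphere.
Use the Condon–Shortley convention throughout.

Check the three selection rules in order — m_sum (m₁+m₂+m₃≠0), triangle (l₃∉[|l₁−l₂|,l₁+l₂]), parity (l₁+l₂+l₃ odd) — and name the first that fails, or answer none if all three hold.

none

Σmᵢ = 0  ✓
l₃∈[|l₁−l₂|,l₁+l₂]=[1,11], have l₃=5  ✓
Σlᵢ = 16 ⇒ even  ✓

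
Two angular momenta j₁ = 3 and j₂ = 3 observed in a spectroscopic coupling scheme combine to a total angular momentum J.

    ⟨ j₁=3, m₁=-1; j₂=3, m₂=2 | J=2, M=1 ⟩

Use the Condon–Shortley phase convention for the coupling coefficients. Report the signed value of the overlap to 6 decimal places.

-0.422577  (= −√(5/28))

j₁+j₂−J=4  J+j₁−j₂=2  J−j₁+j₂=2  j₁+j₂+J+1=9
(j₁±m₁, j₂±m₂, J±M) = (2,4,5,1,3,1)
P² = 320/7
sum k=3..4:
  [3] −1/12 = -1/12
  [4] +1/48 = 1/48
S = -1/16
C² = P²·S² = 5/28 ; C = -0.422577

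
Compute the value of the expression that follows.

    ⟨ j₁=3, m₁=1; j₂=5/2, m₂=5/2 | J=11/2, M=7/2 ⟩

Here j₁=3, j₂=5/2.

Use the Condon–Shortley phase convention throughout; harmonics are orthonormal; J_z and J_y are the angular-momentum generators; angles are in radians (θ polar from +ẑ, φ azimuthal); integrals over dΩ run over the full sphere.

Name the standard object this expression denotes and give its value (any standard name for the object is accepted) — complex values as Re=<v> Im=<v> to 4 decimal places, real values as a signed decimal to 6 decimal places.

Clebsch–Gordan coefficient, +√(3/11) ≈ +0.522233

This is a Clebsch–Gordan (vector-coupling) coefficient.
triangle: 0!×6!×5!/12! = 86400/479001600
(j±m)!: 4!×2!×5!×0!×9!×2! = 4180377600
prefactor² = (2J+1)×Δ×N² = 99532800/11
  k=0: +1/(0!×0!×2!×5!×4!×0!) = 1/5760
Σ = 1/5760  ⇒  CG² = 99532800/11×(1/5760)² = 3/11
CG = +√(3/11) = +0.522233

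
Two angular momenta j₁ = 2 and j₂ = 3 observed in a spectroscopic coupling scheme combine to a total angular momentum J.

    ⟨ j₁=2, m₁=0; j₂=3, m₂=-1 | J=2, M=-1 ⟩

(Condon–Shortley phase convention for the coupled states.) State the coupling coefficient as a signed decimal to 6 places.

√[5·3!1!3!/8! · 2!2!2!4!1!3!] = √(36/7)
  +(−1)^1/∏(1,2,1,1,0,2)! = -1/4  (running -1/4)
  +(−1)^2/∏(2,1,0,0,1,3)! = 1/12  (running -1/6)
⟨..|..⟩ = √(36/7)·(-1/6) = -0.377964

-0.377964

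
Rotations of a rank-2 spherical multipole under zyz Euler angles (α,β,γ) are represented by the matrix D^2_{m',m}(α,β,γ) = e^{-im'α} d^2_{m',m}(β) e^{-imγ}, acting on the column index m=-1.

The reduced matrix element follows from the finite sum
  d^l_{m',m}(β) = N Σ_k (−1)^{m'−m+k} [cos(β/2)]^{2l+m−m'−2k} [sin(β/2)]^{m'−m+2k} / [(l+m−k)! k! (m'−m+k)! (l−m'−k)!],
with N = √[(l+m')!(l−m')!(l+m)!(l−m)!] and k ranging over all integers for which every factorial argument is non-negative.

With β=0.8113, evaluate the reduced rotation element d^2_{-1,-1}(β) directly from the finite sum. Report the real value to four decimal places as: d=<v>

d=0.3184

d^2_{-1,-1}(β=0.8113) via the finite sum:
With c≡cos(β/2)=0.918846 and s≡sin(β/2)=0.394616, N=[1·6·1·6]^{1/2}=6.000000
Admissible k: 0..1 (factorial args all ≥0)
  k=0: (−1)^0·6.0000/(6)·0.9188^4·0.3946^0 = +0.712806
  k=1: (−1)^1·6.0000/(2)·0.9188^2·0.3946^2 = -0.394418
d^2_{-1,-1}(0.8113) = +0.712806 -0.394418 = +0.318388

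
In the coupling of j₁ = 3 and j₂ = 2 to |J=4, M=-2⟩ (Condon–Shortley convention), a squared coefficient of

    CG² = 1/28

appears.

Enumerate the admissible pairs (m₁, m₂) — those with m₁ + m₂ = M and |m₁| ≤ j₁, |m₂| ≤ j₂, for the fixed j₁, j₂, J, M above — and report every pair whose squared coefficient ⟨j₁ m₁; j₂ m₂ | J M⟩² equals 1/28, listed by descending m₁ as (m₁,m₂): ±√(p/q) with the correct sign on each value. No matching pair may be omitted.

Admissible pairs with m₁+m₂ = M = -2: (-3,1), (-2,0), (-1,-1), (0,-2)
  (m₁,m₂)=(0,-2): CG² = 3/7, CG = +√(3/7)
  (m₁,m₂)=(-1,-1): CG² = 1/28, CG = +√(1/28)   ← matches the target
  (m₁,m₂)=(-2,0): CG² = 12/35, CG = −√(12/35)
  (m₁,m₂)=(-3,1): CG² = 27/140, CG = −√(27/140)
Pairs with CG² = 1/28: (-1,-1): +√(1/28)

(-1,-1): +√(1/28)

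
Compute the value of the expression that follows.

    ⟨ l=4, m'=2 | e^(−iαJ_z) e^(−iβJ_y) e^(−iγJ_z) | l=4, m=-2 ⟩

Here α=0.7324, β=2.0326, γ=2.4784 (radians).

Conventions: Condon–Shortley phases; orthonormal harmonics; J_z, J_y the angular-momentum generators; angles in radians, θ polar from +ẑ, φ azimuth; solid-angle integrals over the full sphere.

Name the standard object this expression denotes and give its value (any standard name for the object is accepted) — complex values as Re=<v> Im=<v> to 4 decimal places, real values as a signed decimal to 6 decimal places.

Wigner D-matrix element, Re=0.3578 Im=0.1308

This is a Wigner D-matrix element — the rotation-matrix element ⟨l m'| R(α,β,γ) |l m⟩ in the angular-momentum basis.
Split into d^4_{2,-2}(β=2.0326) × two z-phases.
c=cos(2.032600/2)=0.526515, s=sin(2.032600/2)=0.850166; N=√[720·2·2·720]=1440.000000
The bounds max(0,m−m')=0 and min(l+m,l−m')=2 give 3 terms
  k=0: (−1)^4·1440.0000/(96)·0.5265^4·0.8502^4 = +0.602212
  k=1: (−1)^5·1440.0000/(120)·0.5265^2·0.8502^6 = -1.256101
  k=2: (−1)^6·1440.0000/(1440)·0.5265^0·0.8502^8 = +0.272916
d^4_{2,-2}(2.0326) = +0.602212 -1.256101 +0.272916 = -0.380974
Attach z-rotation phases: D = e^{-i(2)(0.7324)}·(-0.380974)·e^{-i(-2)(2.4784)} = +0.357823+0.130781i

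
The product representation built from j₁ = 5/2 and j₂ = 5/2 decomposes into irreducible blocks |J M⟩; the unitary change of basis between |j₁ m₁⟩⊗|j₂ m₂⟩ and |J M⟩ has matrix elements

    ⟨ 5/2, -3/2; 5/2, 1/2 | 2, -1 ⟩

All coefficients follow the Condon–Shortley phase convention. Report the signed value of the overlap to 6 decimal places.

+√(1/7) = +0.377964

j₁+j₂−J=3  J+j₁−j₂=2  J−j₁+j₂=2  j₁+j₂+J+1=8
(j₁±m₁, j₂±m₂, J±M) = (1,4,3,2,1,3)
P² = 36/7
sum k=2..3:
  [2] +1/4 = 1/4
  [3] −1/12 = -1/12
S = 1/6
C² = P²·S² = 1/7 ; C = +0.377964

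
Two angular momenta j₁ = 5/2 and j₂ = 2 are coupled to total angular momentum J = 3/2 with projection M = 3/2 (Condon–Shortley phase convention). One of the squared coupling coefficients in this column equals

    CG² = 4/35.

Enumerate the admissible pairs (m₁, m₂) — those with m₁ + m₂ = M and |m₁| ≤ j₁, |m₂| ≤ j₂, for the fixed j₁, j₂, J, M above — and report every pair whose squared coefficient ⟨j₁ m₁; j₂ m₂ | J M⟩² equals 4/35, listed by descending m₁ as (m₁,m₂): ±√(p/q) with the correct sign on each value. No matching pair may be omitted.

(-1/2,2): −√(4/35)

Admissible pairs with m₁+m₂ = M = 3/2: (-1/2,2), (1/2,1), (3/2,0), (5/2,-1)
  (m₁,m₂)=(5/2,-1): CG² = 2/7, CG = +√(2/7)
  (m₁,m₂)=(3/2,0): CG² = 12/35, CG = −√(12/35)
  (m₁,m₂)=(1/2,1): CG² = 9/35, CG = +√(9/35)
  (m₁,m₂)=(-1/2,2): CG² = 4/35, CG = −√(4/35)   ← matches the target
Pairs with CG² = 4/35: (-1/2,2): −√(4/35)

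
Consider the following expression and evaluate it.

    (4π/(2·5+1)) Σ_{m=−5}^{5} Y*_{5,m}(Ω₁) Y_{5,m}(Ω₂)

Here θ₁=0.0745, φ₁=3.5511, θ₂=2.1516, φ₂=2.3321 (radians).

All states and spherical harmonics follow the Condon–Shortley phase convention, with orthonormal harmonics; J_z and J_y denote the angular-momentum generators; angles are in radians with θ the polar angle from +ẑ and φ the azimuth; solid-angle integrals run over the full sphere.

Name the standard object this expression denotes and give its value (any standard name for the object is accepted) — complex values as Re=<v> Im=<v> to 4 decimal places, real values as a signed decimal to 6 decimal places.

This sum is the spherical-harmonic addition theorem: it equals the Legendre polynomial P_l(cos γ) of the angle γ between the two directions.
Addition theorem: P_5(cos γ) = (4π/11) Σ_m Y*_{lm}(Ω₁) Y_{lm}(Ω₂), m = −5…5:
  m=-5: Y*=0.00000 - 0.00000j  Y=0.11695 + 0.14917j  product 0.00000 - 0.00000j
  m=-4: Y*=-0.00000 + 0.00004j  Y=0.39158 + 0.03786j  product -0.00000 + 0.00002j
  m=-3: Y*=-0.00038 - 0.00107j  Y=0.26138 - 0.22608j  product -0.00034 - 0.00019j
  m=-2: Y*=0.01268 + 0.01357j  Y=-0.00303 + 0.06284j  product -0.00089 + 0.00076j
  m=-1: Y*=-0.17156 - 0.07447j  Y=0.24226 + 0.25422j  product -0.02263 - 0.06166j
  m=+0: Y*=0.89705 + 0.00000j  Y=0.02338 + 0.00000j  product 0.02097 + 0.00000j
  m=+1: Y*=0.17156 - 0.07447j  Y=-0.24226 + 0.25422j  product -0.02263 + 0.06166j
  m=+2: Y*=0.01268 - 0.01357j  Y=-0.00303 - 0.06284j  product -0.00089 - 0.00076j
  m=+3: Y*=0.00038 - 0.00107j  Y=-0.26138 - 0.22608j  product -0.00034 + 0.00019j
  m=+4: Y*=-0.00000 - 0.00004j  Y=0.39158 - 0.03786j  product -0.00000 - 0.00002j
  m=+5: Y*=-0.00000 - 0.00000j  Y=-0.11695 + 0.14917j  product 0.00000 + 0.00000j
Total Σ_m = -0.02676 + 0.00000j. Multiply by 1.142397: -0.03057 + 0.00000j. P_5(cos γ) = -0.030573

Legendre polynomial (addition theorem), -0.030573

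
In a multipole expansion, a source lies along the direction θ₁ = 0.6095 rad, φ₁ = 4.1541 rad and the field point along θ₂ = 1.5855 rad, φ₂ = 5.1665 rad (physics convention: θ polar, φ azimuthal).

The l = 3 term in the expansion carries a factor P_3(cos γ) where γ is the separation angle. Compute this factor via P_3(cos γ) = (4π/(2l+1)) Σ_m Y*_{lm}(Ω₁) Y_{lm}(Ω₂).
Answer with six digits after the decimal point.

Expand P_3 via completeness: Σ_{m} conj(Y_{3,m}) at Ω₁ times Y_{3,m} at Ω₂ —
  term(m=-3) = -0.03247 - 0.00340j   from Y*(Ω₁)=0.07785 - 0.00813j, Y(Ω₂)=-0.40806 - 0.08632j
  term(m=-2) = 0.00181 + 0.00371j   from Y*(Ω₁)=-0.12049 + 0.24676j, Y(Ω₂)=0.00924 - 0.01184j
  term(m=-1) = -0.07472 + 0.11960j   from Y*(Ω₁)=-0.23143 - 0.37055j, Y(Ω₂)=-0.14160 - 0.29008j
  term(m=+0) = 0.00182 + 0.00000j   from Y*(Ω₁)=0.11060 + 0.00000j, Y(Ω₂)=0.01645 + 0.00000j
  term(m=+1) = -0.07472 - 0.11960j   from Y*(Ω₁)=0.23143 - 0.37055j, Y(Ω₂)=0.14160 - 0.29008j
  term(m=+2) = 0.00181 - 0.00371j   from Y*(Ω₁)=-0.12049 - 0.24676j, Y(Ω₂)=0.00924 + 0.01184j
  term(m=+3) = -0.03247 + 0.00340j   from Y*(Ω₁)=-0.07785 - 0.00813j, Y(Ω₂)=0.40806 - 0.08632j
Total Σ_m = -0.20894 - 0.00000j. Multiply by 1.795196: -0.37508 - 0.00000j. P_3(cos γ) = -0.375080

-0.375080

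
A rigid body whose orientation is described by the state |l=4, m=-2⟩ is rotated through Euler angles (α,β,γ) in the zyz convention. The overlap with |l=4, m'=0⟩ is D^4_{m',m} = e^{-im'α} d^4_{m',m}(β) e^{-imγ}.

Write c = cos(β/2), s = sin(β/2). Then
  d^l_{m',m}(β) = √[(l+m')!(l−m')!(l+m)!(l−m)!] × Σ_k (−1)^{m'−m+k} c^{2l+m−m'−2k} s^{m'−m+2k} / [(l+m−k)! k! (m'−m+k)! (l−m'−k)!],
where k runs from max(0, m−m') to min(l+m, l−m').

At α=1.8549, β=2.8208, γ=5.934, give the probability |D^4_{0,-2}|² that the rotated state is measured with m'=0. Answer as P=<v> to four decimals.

P=0.0435

D^4_{0,-2}(1.8549,2.8208,5.9340) = e^{-i·0·1.8549}·d^4_{0,-2}(2.8208)·e^{-i·-2·5.9340}. Compute d first:
c=cos(2.820800/2)=0.159709, s=sin(2.820800/2)=0.987164; N=√[24·24·2·720]=910.735966
The bounds max(0,m−m')=0 and min(l+m,l−m')=2 give 3 terms
  k=0: (−1)^2·910.7360/(96)·0.1597^6·0.9872^2 = +0.000153
  k=1: (−1)^3·910.7360/(36)·0.1597^4·0.9872^4 = -0.015630
  k=2: (−1)^4·910.7360/(96)·0.1597^2·0.9872^6 = +0.223933
d^4_{0,-2}(2.8208) = +0.000153 -0.015630 +0.223933 = +0.208456
|D^4_{0,-2}|² = |d^4_{0,-2}(β)|² = (+0.208456)² = 0.043454 (the z-rotation phases have unit modulus)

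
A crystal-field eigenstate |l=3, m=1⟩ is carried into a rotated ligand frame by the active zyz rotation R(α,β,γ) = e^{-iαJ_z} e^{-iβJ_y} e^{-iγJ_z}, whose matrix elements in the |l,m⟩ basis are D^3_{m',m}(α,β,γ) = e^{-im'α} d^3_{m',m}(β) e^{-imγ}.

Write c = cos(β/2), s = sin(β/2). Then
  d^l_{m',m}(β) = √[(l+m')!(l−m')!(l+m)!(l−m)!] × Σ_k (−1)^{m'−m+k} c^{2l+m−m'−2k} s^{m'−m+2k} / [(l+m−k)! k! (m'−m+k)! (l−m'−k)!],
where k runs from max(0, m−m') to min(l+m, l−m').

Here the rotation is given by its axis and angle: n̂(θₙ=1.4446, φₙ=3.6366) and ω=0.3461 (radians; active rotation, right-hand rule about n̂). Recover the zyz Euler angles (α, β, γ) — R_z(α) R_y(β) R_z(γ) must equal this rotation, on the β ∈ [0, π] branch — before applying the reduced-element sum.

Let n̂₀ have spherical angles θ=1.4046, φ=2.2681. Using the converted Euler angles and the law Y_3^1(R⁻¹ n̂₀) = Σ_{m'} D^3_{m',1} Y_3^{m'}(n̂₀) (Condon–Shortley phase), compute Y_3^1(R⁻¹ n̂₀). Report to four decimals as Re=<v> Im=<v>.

Axis–angle → zyz. n̂ = (sinθₙcosφₙ, sinθₙsinφₙ, cosθₙ) = (-0.872968, -0.471261, +0.125862), ω = 0.3461.
R = I cosω + sinω [n̂]ₓ + (1−cosω) n̂n̂ᵀ gives
  R = [+0.985892, -0.018302, -0.166382; +0.067091, +0.953872, +0.292621; +0.153351, -0.299655, +0.941642]
β = atan2(√(R₁₃²+R₂₃²), R₃₃) = 0.343320; α = atan2(R₂₃, R₁₃) mod 2π = 2.087801; γ = atan2(R₃₂, −R₃₁) mod 2π = 4.239378
Need the full column D^3_{m',1} for m'=−3..3 at α=2.0878, β=0.3433, γ=4.2394.
cos(β/2)=0.985303, sin(β/2)=0.170818
d^3_{-3,1}: single k=4 term ⇒ +0.003201;  D = -0.001402+0.002878i
d^3_{-2,1}: k∈[3..4] ⇒ +0.030154 -0.000453 = +0.029701;  D = +0.029640-0.001893i
d^3_{-1,1}: k∈[2..4] ⇒ +0.165006 -0.006613 +0.000025 = +0.158418;  D = -0.086920-0.132443i
d^3_{0,1}: k∈[1..3] ⇒ +0.549507 -0.049548 +0.000496 = +0.500455;  D = -0.227992+0.445506i
d^3_{1,1}: k∈[0..2] ⇒ +0.914993 -0.220007 +0.004959 = +0.699945;  D = +0.699267-0.030783i
d^3_{2,1}: k∈[0..1] ⇒ -0.501629 +0.030154 = -0.471475;  D = +0.250840+0.399209i
d^3_{3,1}: single k=0 term ⇒ +0.106511;  D = -0.050389+0.093837i
Y_3^{m'}(θ=1.4046,φ=2.2681) and Σ D·Y over m':
  (-0.0014+0.0029i)·(+0.3471-0.1992i)  (+0.0296-0.0019i)·(-0.0288+0.1619i)  (-0.0869-0.1324i)·(+0.1767+0.2109i)  (-0.2280+0.4455i)·(-0.1768+0.0000i)  (+0.6993-0.0308i)·(-0.1767+0.2109i)  (+0.2508+0.3992i)·(-0.0288-0.1619i)  (-0.0504+0.0938i)·(-0.3471-0.1992i)
Y_3^1(R⁻¹ n̂) = +0.028957-0.036081i

Re=0.0290 Im=-0.0361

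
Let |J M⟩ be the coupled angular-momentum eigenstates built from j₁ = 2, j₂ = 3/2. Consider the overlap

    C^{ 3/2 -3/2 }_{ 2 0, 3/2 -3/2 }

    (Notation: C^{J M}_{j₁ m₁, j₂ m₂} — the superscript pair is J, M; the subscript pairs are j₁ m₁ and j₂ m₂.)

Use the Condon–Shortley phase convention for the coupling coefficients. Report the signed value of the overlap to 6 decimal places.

triangle: 2!·2!·1!/6! = 4/720
(j±m)!: 2!·2!·0!·3!·0!·3! = 144
prefactor² = (2J+1)·Δ·N² = 16/5
  k=0: +1/(0!·2!·2!·0!·0!·1!) = 1/4
Σ = 1/4  ⇒  CG² = 16/5·(1/4)² = 1/5
CG = +√(1/5) = +0.447214

+√(1/5) ≈ +0.447214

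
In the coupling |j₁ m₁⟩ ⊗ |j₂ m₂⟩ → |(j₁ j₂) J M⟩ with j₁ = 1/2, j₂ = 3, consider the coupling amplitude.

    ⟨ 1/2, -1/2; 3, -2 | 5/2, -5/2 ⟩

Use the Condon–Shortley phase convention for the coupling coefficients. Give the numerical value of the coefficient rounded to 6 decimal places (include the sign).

-0.377964

triangle: 1!·0!·5!/7! = 120/5040
(j±m)!: 0!·1!·1!·5!·0!·5! = 14400
prefactor² = (2J+1)·Δ·N² = 14400/7
  k=1: −1/(1!·0!·0!·0!·0!·5!) = -1/120
Σ = -1/120  ⇒  CG² = 14400/7·(-1/120)² = 1/7
CG = −√(1/7) = -0.377964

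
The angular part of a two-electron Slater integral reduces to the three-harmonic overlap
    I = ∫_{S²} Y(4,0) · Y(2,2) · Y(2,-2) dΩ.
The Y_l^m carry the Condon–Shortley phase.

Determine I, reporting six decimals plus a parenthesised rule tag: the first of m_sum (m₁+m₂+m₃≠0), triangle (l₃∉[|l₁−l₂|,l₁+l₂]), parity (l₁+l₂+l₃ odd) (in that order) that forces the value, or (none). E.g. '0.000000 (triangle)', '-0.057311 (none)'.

m-sum 0 ✓  L=8 even ✓  2≤2≤6 ✓
Π(2lᵢ+1) = 9×5×5 = 225
triangle coeff Δ(4,2,2) = 1/630
Σ_t [2,2]: t=2:+1/16 = 1/16
(3j)²=2/35 [(4 2 2; 0 0 0)], sign=+1
Σ_t [4,4]: t=4:+1/576 = 1/576
(3j)²=1/630 [(4 2 2; 0 2 -2)], sign=+1
⇒ 4πI² = 1/49
I = (+1)√(1/49/(4π)) = 0.04029926
No selection rule forces the value: the integral is nonzero (none).

0.040299 (none)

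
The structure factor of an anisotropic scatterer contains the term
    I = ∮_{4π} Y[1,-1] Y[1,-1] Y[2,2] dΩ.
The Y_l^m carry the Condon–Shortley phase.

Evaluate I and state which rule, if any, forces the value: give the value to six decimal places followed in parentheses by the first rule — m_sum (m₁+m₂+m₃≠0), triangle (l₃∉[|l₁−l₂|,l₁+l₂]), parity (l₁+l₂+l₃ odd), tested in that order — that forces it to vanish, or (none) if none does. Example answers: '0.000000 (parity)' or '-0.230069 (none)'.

Rules hold: Σm=0, L=4 even, 0≤2≤2.
N = 3·3·5 = 45
Δ = 0!·2!·2!/5! = 1/30
Racah Σ t=0..0: t=0:+1/1 = 1/1
⇒ 3j(1 1 2; 0 0 0)² = 2/15, sgn +1
Racah Σ t=0..0: t=0:+1/4 = 1/4
⇒ 3j(1 1 2; -1 -1 2)² = 1/5, sgn +1
4πI² = N·(3j₀)²·(3jₘ)² = 6/5
I = +1·√(1.2/4π) = 0.30901936
No selection rule forces the value: the integral is nonzero (none).

0.309019 (none)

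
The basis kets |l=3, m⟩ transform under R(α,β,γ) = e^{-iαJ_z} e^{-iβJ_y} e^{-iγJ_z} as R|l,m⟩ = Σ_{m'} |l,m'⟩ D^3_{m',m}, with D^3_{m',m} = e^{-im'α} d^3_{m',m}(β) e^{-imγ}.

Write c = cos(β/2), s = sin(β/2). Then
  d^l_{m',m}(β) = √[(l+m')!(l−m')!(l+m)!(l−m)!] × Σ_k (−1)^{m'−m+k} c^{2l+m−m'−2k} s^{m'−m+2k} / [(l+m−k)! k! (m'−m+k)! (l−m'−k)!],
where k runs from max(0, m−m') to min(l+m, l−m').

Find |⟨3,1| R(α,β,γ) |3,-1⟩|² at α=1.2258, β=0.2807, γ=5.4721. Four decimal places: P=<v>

P=0.0121

First d^3_{1,-1}(β=0.2807), then the phase factors e^{-i(1)α} and e^{-i(-1)γ}:
c=cos(0.280700/2)=0.990167, s=sin(0.280700/2)=0.139890; N=√[24·2·2·24]=48.000000
Admissible k: 0..2 (factorial args all ≥0)
  k=0: (−1)^2·48.0000/(8)·0.9902^4·0.1399^2 = +0.112864
  k=1: (−1)^3·48.0000/(6)·0.9902^2·0.1399^4 = -0.003004
  k=2: (−1)^4·48.0000/(48)·0.9902^0·0.1399^6 = +0.000007
d^3_{1,-1}(0.2807) = +0.112864 -0.003004 +0.000007 = +0.109868
|D^3_{1,-1}|² = |d^3_{1,-1}(β)|² = (+0.109868)² = 0.012071 (the z-rotation phases have unit modulus)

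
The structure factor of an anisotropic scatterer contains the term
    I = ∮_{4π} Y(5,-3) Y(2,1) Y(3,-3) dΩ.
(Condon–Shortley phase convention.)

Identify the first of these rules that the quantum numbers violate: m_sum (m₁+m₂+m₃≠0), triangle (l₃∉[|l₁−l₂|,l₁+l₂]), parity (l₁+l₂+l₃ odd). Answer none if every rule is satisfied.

m_sum

m₁+m₂+m₃ = -3 + 1 − 3 = -5  ✗
triangle: |5−2|=3 ≤ l₃=3 ≤ 5+2=7
parity: l₁+l₂+l₃ = 10 is even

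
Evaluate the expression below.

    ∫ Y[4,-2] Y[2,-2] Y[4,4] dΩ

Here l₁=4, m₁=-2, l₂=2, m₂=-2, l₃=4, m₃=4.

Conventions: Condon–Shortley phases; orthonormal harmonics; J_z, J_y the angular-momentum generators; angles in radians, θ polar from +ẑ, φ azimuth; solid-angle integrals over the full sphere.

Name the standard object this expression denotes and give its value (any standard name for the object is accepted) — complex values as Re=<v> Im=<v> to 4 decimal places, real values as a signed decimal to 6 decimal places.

Gaunt coefficient, -0.106180

This is a Gaunt coefficient — the integral of a triple product of spherical harmonics over the sphere.
Checks pass: Σm=0; 10 even; l₃=4∈[2,6].
(2·4+1)(2·2+1)(2·4+1) = 405
Δ: 2! 6! 2! / 11! → 1/13860
sum: t=0:+1/192 t=1:−1/36 t=2:+1/192 = -5/288
3j²(4 2 4; 0 0 0) = Δ·Π!·Σ² = 20/693  (sign -1)
sum: t=0:+1/2880 = 1/2880
3j²(4 2 4; -2 -2 4) = Δ·Π!·Σ² = 2/165  (sign +1)
combine: 4πI² = 405·20/693·2/165 = 120/847
take √, sign -1: I = -0.10618031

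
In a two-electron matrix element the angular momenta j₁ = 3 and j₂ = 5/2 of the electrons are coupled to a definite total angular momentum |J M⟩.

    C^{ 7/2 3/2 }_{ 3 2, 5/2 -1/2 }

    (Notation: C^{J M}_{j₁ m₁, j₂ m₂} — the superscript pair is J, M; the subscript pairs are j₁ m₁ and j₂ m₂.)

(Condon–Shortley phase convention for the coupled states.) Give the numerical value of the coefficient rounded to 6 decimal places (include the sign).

j₁+j₂−J=2  J+j₁−j₂=4  J−j₁+j₂=3  j₁+j₂+J+1=10
(j₁±m₁, j₂±m₂, J±M) = (5,1,2,3,5,2)
P² = 1536/7
sum k=0..1:
  [0] +1/24 = 1/24
  [1] −1/48 = -1/48
S = 1/48
C² = P²·S² = 2/21 ; C = +0.308607

+0.308607  (= +√(2/21))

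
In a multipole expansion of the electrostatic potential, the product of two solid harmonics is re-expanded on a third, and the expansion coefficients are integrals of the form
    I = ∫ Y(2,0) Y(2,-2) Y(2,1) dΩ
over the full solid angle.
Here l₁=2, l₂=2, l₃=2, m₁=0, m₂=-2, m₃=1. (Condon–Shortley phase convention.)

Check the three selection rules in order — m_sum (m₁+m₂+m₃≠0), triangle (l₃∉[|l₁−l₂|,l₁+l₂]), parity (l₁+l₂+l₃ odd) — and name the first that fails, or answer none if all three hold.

m₁+m₂+m₃ = 0 − 2 + 1 = -1  ✗
triangle: |2−2|=0 ≤ l₃=2 ≤ 2+2=4
parity: l₁+l₂+l₃ = 6 is even

m_sum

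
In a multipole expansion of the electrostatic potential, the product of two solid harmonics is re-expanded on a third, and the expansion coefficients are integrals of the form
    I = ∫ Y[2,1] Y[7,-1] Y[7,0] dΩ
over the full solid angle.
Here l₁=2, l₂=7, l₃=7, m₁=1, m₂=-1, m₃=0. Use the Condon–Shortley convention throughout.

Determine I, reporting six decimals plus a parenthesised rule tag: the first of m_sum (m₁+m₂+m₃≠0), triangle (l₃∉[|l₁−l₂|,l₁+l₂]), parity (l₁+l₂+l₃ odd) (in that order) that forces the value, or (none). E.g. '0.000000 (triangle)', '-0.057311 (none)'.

-0.026159 (none)

Rules hold: Σm=0, L=16 even, 5≤7≤9.
N = 5·15·15 = 1125
Δ = 2!·2!·12!/17! = 1/185640
Racah Σ t=0..2: t=0:+1/2419200 t=1:−1/518400 t=2:+1/2419200 = -1/907200
⇒ 3j(2 7 7; 0 0 0)² = 56/3315, sgn +1
Racah Σ t=0..1: t=0:+1/1036800 t=1:−1/1209600 = 1/7257600
⇒ 3j(2 7 7; 1 -1 0)² = 1/2210, sgn -1
4πI² = N·(3j₀)²·(3jₘ)² = 420/48841
I = -1·√(0.00859933/4π) = -0.02615938
No selection rule forces the value: the integral is nonzero (none).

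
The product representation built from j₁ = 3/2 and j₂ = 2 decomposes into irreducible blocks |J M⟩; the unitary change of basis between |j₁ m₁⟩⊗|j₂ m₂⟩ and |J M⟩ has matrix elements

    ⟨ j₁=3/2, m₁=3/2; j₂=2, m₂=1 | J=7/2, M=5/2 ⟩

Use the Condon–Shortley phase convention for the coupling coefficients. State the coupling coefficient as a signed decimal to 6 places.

triangle: 0!·3!·4!/8! = 144/40320
(j±m)!: 3!·0!·3!·1!·6!·1! = 25920
prefactor² = (2J+1)·Δ·N² = 5184/7
  k=0: +1/(0!·0!·0!·3!·3!·1!) = 1/36
Σ = 1/36  ⇒  CG² = 5184/7·(1/36)² = 4/7
CG = +√(4/7) = +0.755929

+√(4/7) = +0.755929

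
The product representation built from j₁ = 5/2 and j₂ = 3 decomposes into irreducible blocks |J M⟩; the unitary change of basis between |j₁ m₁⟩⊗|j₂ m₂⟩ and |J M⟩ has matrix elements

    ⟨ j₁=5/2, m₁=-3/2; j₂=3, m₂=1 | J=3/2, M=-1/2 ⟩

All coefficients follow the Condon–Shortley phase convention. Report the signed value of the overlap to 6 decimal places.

−√(7/30) = -0.483046

√[4·4!1!2!/8! · 1!4!4!2!1!2!] = √(384/35)
  +(−1)^3/∏(3,1,1,1,0,1)! = -1/6  (running -1/6)
  +(−1)^4/∏(4,0,0,0,1,2)! = 1/48  (running -7/48)
⟨..|..⟩ = √(384/35)·(-7/48) = -0.483046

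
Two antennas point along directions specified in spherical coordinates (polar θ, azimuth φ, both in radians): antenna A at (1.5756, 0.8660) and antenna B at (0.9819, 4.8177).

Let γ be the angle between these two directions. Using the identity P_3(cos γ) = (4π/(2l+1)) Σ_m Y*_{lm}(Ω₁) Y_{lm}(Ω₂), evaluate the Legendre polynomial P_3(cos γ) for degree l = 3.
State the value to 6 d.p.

Term-by-term m-sum for l=3 (normalisation 4π/7 = 1.795196):
  term(m=-3) = 0.07582 + 0.06534j   from Y*(Ω₁)=-0.35707 + 0.21579j, Y(Ω₂)=-0.07454 - 0.22803j
  term(m=-2) = 0.00010 + 0.00192j   from Y*(Ω₁)=0.00079 - 0.00485j, Y(Ω₂)=-0.38385 + 0.08206j
  term(m=-1) = 0.03248 - 0.03413j   from Y*(Ω₁)=-0.20935 - 0.24615j, Y(Ω₂)=0.01533 + 0.14501j
  term(m=+0) = -0.00162 + 0.00000j   from Y*(Ω₁)=0.00538 + 0.00000j, Y(Ω₂)=-0.30209 + 0.00000j
  term(m=+1) = 0.03248 + 0.03413j   from Y*(Ω₁)=0.20935 - 0.24615j, Y(Ω₂)=-0.01533 + 0.14501j
  term(m=+2) = 0.00010 - 0.00192j   from Y*(Ω₁)=0.00079 + 0.00485j, Y(Ω₂)=-0.38385 - 0.08206j
  term(m=+3) = 0.07582 - 0.06534j   from Y*(Ω₁)=0.35707 + 0.21579j, Y(Ω₂)=0.07454 - 0.22803j
Accumulated sum 0.21518 + 0.00000j; after 4π/(2l+1) scaling, 0.38629 + 0.00000j ⇒ P_3 = 0.386290

0.386290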